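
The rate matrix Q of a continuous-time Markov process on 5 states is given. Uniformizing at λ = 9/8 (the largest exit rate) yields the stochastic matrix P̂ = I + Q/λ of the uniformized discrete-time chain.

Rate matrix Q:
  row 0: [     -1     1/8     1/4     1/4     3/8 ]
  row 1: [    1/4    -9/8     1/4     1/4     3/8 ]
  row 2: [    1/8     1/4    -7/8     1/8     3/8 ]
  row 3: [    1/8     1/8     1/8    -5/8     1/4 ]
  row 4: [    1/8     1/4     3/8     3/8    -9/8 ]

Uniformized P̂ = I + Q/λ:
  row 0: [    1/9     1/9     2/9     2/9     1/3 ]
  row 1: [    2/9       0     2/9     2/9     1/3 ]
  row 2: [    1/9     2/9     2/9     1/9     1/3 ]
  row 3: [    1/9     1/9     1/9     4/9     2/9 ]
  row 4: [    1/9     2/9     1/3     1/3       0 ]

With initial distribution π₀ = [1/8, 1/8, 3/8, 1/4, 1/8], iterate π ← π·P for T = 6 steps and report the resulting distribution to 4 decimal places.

π = [0.1271, 0.1442, 0.2155, 0.2872, 0.2260]

t=0: π = [0.1250, 0.1250, 0.3750, 0.2500, 0.1250]
t=1: π = [0.1250, 0.1528, 0.2083, 0.2500, 0.2639]
t=2: π = [0.1281, 0.1466, 0.2238, 0.2840, 0.2176]
t=3: π = [0.1274, 0.1439, 0.2148, 0.2846, 0.2293]
t=4: π = [0.1271, 0.1445, 0.2161, 0.2871, 0.2253]
t=5: π = [0.1272, 0.1441, 0.2154, 0.2870, 0.2263]
t=6: π = [0.1271, 0.1442, 0.2155, 0.2872, 0.2260]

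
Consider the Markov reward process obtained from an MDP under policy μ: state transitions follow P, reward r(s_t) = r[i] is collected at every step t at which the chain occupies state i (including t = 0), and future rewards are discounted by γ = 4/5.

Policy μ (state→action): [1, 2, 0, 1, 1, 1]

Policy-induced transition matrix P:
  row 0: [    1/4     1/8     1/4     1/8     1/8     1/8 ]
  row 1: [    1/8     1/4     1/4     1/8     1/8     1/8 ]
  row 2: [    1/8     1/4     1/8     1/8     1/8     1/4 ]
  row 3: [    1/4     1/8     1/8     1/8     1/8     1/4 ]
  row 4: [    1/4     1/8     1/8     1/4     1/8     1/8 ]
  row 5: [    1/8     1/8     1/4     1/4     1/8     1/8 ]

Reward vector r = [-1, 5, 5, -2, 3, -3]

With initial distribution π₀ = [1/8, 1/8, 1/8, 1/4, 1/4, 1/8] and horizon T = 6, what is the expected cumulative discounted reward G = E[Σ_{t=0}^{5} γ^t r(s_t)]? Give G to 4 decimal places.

t=0: π = [0.1250, 0.1250, 0.1250, 0.2500, 0.2500, 0.1250], E[r] = 1.0000, γ^t·E[r] = 1.000000, running G = 1.000000
t=1: π = [0.2031, 0.1563, 0.1719, 0.1719, 0.1250, 0.1719], E[r] = 0.9531, γ^t·E[r] = 0.762500, running G = 1.762500
t=2: π = [0.1875, 0.1660, 0.1914, 0.1621, 0.1250, 0.1680], E[r] = 1.1465, γ^t·E[r] = 0.733750, running G = 2.496250
t=3: π = [0.1843, 0.1697, 0.1902, 0.1616, 0.1250, 0.1692], E[r] = 1.1592, γ^t·E[r] = 0.593500, running G = 3.089750
t=4: π = [0.1839, 0.1700, 0.1904, 0.1618, 0.1250, 0.1690], E[r] = 1.1626, γ^t·E[r] = 0.476188, running G = 3.565938
t=5: π = [0.1838, 0.1700, 0.1904, 0.1617, 0.1250, 0.1690], E[r] = 1.1626, γ^t·E[r] = 0.380966, running G = 3.946904

G = 3.9469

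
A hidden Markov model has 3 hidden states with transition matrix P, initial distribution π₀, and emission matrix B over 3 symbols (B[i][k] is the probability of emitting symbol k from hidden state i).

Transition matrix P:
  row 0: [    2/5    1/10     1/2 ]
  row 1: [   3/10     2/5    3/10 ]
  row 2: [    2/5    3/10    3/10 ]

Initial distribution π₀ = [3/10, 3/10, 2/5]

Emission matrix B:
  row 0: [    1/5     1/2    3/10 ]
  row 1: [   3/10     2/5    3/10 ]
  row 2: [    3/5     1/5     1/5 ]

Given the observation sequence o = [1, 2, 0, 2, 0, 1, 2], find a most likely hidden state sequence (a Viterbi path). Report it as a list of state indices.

t=0: δ = [1.500e-01, 1.200e-01, 8.000e-02]  (obs o_0=1)
t=1: δ = [1.800e-02, 1.440e-02, 1.500e-02]  ψ = [0, 1, 0]  (obs o_1=2)
t=2: δ = [1.440e-03, 1.728e-03, 5.400e-03]  ψ = [0, 1, 0]  (obs o_2=0)
t=3: δ = [6.480e-04, 4.860e-04, 3.240e-04]  ψ = [2, 2, 2]  (obs o_3=2)
t=4: δ = [5.184e-05, 5.832e-05, 1.944e-04]  ψ = [0, 1, 0]  (obs o_4=0)
t=5: δ = [3.888e-05, 2.333e-05, 1.166e-05]  ψ = [2, 2, 2]  (obs o_5=1)
t=6: δ = [4.666e-06, 2.799e-06, 3.888e-06]  ψ = [0, 1, 0]  (obs o_6=2)
backtrack: best end state = 0; path = [0, 0, 2, 0, 2, 0, 0]

path = [0, 0, 2, 0, 2, 0, 0]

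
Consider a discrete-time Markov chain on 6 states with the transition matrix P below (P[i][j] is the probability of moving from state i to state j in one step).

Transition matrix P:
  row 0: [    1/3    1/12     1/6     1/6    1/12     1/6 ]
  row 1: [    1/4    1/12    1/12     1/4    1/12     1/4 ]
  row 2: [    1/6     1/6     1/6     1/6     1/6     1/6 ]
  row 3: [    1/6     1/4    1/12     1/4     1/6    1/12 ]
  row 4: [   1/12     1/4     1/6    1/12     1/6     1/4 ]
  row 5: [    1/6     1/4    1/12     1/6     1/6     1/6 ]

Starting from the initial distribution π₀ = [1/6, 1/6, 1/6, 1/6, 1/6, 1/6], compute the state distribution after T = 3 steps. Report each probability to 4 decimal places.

π = [0.2039, 0.1766, 0.1216, 0.1856, 0.1350, 0.1773]

t=0: π = [0.1667, 0.1667, 0.1667, 0.1667, 0.1667, 0.1667]
t=1: π = [0.1944, 0.1806, 0.1250, 0.1806, 0.1389, 0.1806]
t=2: π = [0.2025, 0.1771, 0.1215, 0.1852, 0.1354, 0.1782]
t=3: π = [0.2039, 0.1766, 0.1216, 0.1856, 0.1350, 0.1773]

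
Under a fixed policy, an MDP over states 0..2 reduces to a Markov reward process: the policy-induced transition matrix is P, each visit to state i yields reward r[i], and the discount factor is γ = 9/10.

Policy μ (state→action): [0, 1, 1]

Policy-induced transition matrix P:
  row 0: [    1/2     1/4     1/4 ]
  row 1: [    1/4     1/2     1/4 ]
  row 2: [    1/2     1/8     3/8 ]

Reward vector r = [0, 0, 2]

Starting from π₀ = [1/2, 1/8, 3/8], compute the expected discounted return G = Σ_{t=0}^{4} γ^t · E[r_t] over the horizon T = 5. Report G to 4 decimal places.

t=0: π = [0.5000, 0.1250, 0.3750], E[r] = 0.7500, γ^t·E[r] = 0.750000, running G = 0.750000
t=1: π = [0.4688, 0.2344, 0.2969], E[r] = 0.5938, γ^t·E[r] = 0.534375, running G = 1.284375
t=2: π = [0.4414, 0.2715, 0.2871], E[r] = 0.5742, γ^t·E[r] = 0.465117, running G = 1.749492
t=3: π = [0.4321, 0.2820, 0.2859], E[r] = 0.5718, γ^t·E[r] = 0.416826, running G = 2.166318
t=4: π = [0.4295, 0.2848, 0.2857], E[r] = 0.5715, γ^t·E[r] = 0.374943, running G = 2.541261

G = 2.5413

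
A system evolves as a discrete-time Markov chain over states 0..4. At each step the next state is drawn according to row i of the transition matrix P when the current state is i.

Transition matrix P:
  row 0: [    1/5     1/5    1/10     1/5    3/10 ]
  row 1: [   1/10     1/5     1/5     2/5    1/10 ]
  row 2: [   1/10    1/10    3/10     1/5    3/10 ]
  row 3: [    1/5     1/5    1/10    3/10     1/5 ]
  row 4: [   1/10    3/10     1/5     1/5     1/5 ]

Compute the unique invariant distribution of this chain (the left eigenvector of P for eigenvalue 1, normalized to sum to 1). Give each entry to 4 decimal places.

π = [0.1408, 0.2035, 0.1769, 0.2674, 0.2114]

Balance equations π_j = Σ_i π_i·P[i][j]:
  π_0 = 1/5·π_0 + 1/10·π_1 + 1/10·π_2 + 1/5·π_3 + 1/10·π_4
  π_1 = 1/5·π_0 + 1/5·π_1 + 1/10·π_2 + 1/5·π_3 + 3/10·π_4
  π_2 = 1/10·π_0 + 1/5·π_1 + 3/10·π_2 + 1/10·π_3 + 1/5·π_4
  π_3 = 1/5·π_0 + 2/5·π_1 + 1/5·π_2 + 3/10·π_3 + 1/5·π_4
  normalize: π_0 + π_1 + π_2 + π_3 + π_4 = 1
Solving the linear system gives exactly π = [1149/8159, 1660/8159, 1443/8159, 2182/8159, 1725/8159].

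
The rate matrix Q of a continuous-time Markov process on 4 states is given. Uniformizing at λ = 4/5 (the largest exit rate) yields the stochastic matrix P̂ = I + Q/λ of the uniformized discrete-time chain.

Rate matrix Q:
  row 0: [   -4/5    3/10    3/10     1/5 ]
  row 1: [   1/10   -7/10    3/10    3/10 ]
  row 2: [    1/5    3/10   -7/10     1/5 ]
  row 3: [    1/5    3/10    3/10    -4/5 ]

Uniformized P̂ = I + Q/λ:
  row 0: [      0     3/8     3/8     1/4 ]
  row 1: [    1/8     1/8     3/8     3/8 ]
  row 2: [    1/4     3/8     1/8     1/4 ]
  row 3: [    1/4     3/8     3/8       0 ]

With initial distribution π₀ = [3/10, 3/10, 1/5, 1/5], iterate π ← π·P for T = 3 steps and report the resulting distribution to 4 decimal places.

π = [0.1680, 0.3000, 0.3016, 0.2305]

t=0: π = [0.3000, 0.3000, 0.2000, 0.2000]
t=1: π = [0.1375, 0.3000, 0.3250, 0.2375]
t=2: π = [0.1781, 0.3000, 0.2938, 0.2281]
t=3: π = [0.1680, 0.3000, 0.3016, 0.2305]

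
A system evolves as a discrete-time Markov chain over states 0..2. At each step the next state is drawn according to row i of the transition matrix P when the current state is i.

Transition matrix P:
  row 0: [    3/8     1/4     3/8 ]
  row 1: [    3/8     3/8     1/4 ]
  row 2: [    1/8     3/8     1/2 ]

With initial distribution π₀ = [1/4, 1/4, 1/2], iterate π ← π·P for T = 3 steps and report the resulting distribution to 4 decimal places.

t=0: π = [0.2500, 0.2500, 0.5000]
t=1: π = [0.2500, 0.3438, 0.4063]
t=2: π = [0.2734, 0.3438, 0.3828]
t=3: π = [0.2793, 0.3408, 0.3799]

π = [0.2793, 0.3408, 0.3799]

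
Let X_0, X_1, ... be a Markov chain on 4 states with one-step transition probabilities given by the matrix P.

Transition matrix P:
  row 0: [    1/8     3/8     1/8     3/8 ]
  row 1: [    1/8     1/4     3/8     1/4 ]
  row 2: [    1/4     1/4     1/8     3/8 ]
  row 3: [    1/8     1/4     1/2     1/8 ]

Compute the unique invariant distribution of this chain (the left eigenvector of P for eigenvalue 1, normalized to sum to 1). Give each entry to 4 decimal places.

π = [0.1619, 0.2702, 0.2949, 0.2730]

Balance equations π_j = Σ_i π_i·P[i][j]:
  π_0 = 1/8·π_0 + 1/8·π_1 + 1/4·π_2 + 1/8·π_3
  π_1 = 3/8·π_0 + 1/4·π_1 + 1/4·π_2 + 1/4·π_3
  π_2 = 1/8·π_0 + 3/8·π_1 + 1/8·π_2 + 1/2·π_3
  normalize: π_0 + π_1 + π_2 + π_3 = 1
Solving the linear system gives exactly π = [118/729, 197/729, 215/729, 199/729].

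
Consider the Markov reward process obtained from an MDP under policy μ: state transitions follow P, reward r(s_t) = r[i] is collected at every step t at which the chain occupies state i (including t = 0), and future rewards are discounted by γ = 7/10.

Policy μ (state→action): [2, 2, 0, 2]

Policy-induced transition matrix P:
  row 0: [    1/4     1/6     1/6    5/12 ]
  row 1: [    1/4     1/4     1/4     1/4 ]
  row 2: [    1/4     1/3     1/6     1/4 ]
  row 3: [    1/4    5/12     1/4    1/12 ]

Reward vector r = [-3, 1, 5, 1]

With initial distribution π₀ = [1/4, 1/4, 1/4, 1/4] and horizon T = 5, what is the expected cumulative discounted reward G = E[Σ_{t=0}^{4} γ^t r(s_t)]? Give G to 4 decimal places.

G = 2.4918

t=0: π = [0.2500, 0.2500, 0.2500, 0.2500], E[r] = 1.0000, γ^t·E[r] = 1.000000, running G = 1.000000
t=1: π = [0.2500, 0.2917, 0.2083, 0.2500], E[r] = 0.8333, γ^t·E[r] = 0.583333, running G = 1.583333
t=2: π = [0.2500, 0.2882, 0.2118, 0.2500], E[r] = 0.8472, γ^t·E[r] = 0.415139, running G = 1.998472
t=3: π = [0.2500, 0.2885, 0.2115, 0.2500], E[r] = 0.8461, γ^t·E[r] = 0.290200, running G = 2.288672
t=4: π = [0.2500, 0.2885, 0.2115, 0.2500], E[r] = 0.8462, γ^t·E[r] = 0.203163, running G = 2.491836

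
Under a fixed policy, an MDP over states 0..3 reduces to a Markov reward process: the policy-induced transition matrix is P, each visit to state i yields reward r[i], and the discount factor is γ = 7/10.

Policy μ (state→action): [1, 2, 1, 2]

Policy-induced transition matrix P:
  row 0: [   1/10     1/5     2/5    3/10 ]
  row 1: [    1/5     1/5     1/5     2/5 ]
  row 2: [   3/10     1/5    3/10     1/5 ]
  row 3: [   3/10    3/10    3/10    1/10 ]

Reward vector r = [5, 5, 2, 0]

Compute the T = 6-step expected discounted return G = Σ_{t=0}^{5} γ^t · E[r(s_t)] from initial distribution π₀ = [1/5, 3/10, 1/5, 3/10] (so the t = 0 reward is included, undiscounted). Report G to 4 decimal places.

G = 8.4904

t=0: π = [0.2000, 0.3000, 0.2000, 0.3000], E[r] = 2.9000, γ^t·E[r] = 2.900000, running G = 2.900000
t=1: π = [0.2300, 0.2300, 0.2900, 0.2500], E[r] = 2.8800, γ^t·E[r] = 2.016000, running G = 4.916000
t=2: π = [0.2310, 0.2250, 0.3000, 0.2440], E[r] = 2.8800, γ^t·E[r] = 1.411200, running G = 6.327200
t=3: π = [0.2313, 0.2244, 0.3006, 0.2437], E[r] = 2.8797, γ^t·E[r] = 0.987737, running G = 7.314937
t=4: π = [0.2313, 0.2244, 0.3007, 0.2436], E[r] = 2.8797, γ^t·E[r] = 0.691423, running G = 8.006360
t=5: π = [0.2313, 0.2244, 0.3007, 0.2436], E[r] = 2.8797, γ^t·E[r] = 0.483995, running G = 8.490355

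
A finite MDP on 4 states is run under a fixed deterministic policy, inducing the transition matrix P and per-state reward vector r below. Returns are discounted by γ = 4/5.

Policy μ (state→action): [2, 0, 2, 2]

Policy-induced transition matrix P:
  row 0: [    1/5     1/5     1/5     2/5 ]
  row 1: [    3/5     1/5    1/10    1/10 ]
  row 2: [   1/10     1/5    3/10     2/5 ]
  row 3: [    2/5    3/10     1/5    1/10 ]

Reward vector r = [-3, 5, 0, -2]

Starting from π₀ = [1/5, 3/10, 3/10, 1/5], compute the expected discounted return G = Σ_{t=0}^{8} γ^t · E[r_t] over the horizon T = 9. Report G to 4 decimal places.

t=0: π = [0.2000, 0.3000, 0.3000, 0.2000], E[r] = 0.5000, γ^t·E[r] = 0.500000, running G = 0.500000
t=1: π = [0.3300, 0.2200, 0.2000, 0.2500], E[r] = -0.3900, γ^t·E[r] = -0.312000, running G = 0.188000
t=2: π = [0.3180, 0.2250, 0.1980, 0.2590], E[r] = -0.3470, γ^t·E[r] = -0.222080, running G = -0.034080
t=3: π = [0.3220, 0.2259, 0.1973, 0.2548], E[r] = -0.3461, γ^t·E[r] = -0.177203, running G = -0.211283
t=4: π = [0.3216, 0.2255, 0.1971, 0.2558], E[r] = -0.3490, γ^t·E[r] = -0.142930, running G = -0.354213
t=5: π = [0.3216, 0.2256, 0.1972, 0.2556], E[r] = -0.3483, γ^t·E[r] = -0.114115, running G = -0.468328
t=6: π = [0.3216, 0.2256, 0.1972, 0.2556], E[r] = -0.3484, γ^t·E[r] = -0.091328, running G = -0.559656
t=7: π = [0.3216, 0.2256, 0.1972, 0.2556], E[r] = -0.3484, γ^t·E[r] = -0.073058, running G = -0.632714
t=8: π = [0.3216, 0.2256, 0.1972, 0.2556], E[r] = -0.3484, γ^t·E[r] = -0.058447, running G = -0.691161

G = -0.6912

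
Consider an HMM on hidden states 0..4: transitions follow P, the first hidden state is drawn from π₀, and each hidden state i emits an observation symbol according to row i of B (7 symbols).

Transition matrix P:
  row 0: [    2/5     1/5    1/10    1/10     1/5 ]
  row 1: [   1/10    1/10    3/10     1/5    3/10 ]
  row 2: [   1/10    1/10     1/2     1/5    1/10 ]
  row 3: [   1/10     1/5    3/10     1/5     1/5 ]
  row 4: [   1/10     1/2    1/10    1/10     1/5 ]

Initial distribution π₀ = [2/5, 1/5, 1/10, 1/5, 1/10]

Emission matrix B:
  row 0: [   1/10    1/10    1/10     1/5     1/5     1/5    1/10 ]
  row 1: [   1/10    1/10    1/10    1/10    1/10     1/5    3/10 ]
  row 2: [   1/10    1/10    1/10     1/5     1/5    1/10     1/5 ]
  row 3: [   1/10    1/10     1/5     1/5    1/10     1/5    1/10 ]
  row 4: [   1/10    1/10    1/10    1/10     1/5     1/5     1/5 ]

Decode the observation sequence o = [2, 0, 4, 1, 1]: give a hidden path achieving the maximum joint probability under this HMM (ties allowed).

path = [3, 2, 2, 2, 2]

t=0: δ = [4.000e-02, 2.000e-02, 1.000e-02, 4.000e-02, 1.000e-02]  (obs o_0=2)
t=1: δ = [1.600e-03, 8.000e-04, 1.200e-03, 8.000e-04, 8.000e-04]  ψ = [0, 0, 3, 3, 0]  (obs o_1=0)
t=2: δ = [1.280e-04, 4.000e-05, 1.200e-04, 2.400e-05, 6.400e-05]  ψ = [0, 4, 2, 2, 0]  (obs o_2=4)
t=3: δ = [5.120e-06, 3.200e-06, 6.000e-06, 2.400e-06, 2.560e-06]  ψ = [0, 4, 2, 2, 0]  (obs o_3=1)
t=4: δ = [2.048e-07, 1.280e-07, 3.000e-07, 1.200e-07, 1.024e-07]  ψ = [0, 4, 2, 2, 0]  (obs o_4=1)
backtrack: best end state = 2; path = [3, 2, 2, 2, 2]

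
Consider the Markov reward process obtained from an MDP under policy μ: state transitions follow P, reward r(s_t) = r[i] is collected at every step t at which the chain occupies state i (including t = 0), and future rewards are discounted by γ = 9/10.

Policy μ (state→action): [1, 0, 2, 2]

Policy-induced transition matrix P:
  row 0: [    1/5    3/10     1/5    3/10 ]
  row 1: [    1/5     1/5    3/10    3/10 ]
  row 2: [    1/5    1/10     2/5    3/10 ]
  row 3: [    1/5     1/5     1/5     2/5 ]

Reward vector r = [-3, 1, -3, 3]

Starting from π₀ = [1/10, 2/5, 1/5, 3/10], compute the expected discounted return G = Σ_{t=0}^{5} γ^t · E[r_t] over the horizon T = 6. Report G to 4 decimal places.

G = -0.4777

t=0: π = [0.1000, 0.4000, 0.2000, 0.3000], E[r] = 0.4000, γ^t·E[r] = 0.400000, running G = 0.400000
t=1: π = [0.2000, 0.1900, 0.2800, 0.3300], E[r] = -0.2600, γ^t·E[r] = -0.234000, running G = 0.166000
t=2: π = [0.2000, 0.1920, 0.2750, 0.3330], E[r] = -0.2340, γ^t·E[r] = -0.189540, running G = -0.023540
t=3: π = [0.2000, 0.1925, 0.2742, 0.3333], E[r] = -0.2302, γ^t·E[r] = -0.167816, running G = -0.191356
t=4: π = [0.2000, 0.1926, 0.2741, 0.3333], E[r] = -0.2297, γ^t·E[r] = -0.150706, running G = -0.342062
t=5: π = [0.2000, 0.1926, 0.2741, 0.3333], E[r] = -0.2296, γ^t·E[r] = -0.135599, running G = -0.477661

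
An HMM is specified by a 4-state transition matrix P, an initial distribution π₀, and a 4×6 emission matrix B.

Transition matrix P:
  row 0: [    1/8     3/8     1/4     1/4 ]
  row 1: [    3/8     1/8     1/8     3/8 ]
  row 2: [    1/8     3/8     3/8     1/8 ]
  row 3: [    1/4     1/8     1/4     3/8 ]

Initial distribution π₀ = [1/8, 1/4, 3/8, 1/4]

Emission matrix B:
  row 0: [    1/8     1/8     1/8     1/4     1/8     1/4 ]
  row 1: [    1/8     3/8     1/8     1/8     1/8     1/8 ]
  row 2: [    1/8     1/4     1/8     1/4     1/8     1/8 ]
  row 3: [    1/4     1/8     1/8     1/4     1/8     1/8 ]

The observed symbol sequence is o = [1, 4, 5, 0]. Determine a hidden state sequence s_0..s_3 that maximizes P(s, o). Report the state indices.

path = [2, 1, 0, 3]

t=0: δ = [1.562e-02, 9.375e-02, 9.375e-02, 3.125e-02]  (obs o_0=1)
t=1: δ = [4.395e-03, 4.395e-03, 4.395e-03, 4.395e-03]  ψ = [1, 2, 2, 1]  (obs o_1=4)
t=2: δ = [4.120e-04, 2.060e-04, 2.060e-04, 2.060e-04]  ψ = [1, 0, 2, 1]  (obs o_2=5)
t=3: δ = [9.656e-06, 1.931e-05, 1.287e-05, 2.575e-05]  ψ = [1, 0, 0, 0]  (obs o_3=0)
backtrack: best end state = 3; path = [2, 1, 0, 3]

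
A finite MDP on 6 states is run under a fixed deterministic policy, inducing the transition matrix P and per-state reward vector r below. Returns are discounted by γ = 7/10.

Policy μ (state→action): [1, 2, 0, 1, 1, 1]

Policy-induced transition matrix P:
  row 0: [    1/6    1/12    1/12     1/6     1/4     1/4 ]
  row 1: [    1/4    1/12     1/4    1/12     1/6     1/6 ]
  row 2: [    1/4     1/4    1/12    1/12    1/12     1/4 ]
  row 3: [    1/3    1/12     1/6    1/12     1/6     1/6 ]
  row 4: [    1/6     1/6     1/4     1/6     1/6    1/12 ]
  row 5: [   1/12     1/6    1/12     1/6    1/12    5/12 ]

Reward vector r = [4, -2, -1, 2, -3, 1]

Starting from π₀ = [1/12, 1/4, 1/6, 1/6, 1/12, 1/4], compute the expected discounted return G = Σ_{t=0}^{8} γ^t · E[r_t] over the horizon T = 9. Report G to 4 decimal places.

t=0: π = [0.0833, 0.2500, 0.1667, 0.1667, 0.0833, 0.2500], E[r] = 0.0000, γ^t·E[r] = 0.000000, running G = 0.000000
t=1: π = [0.2083, 0.1389, 0.1528, 0.1181, 0.1389, 0.2431], E[r] = 0.4653, γ^t·E[r] = 0.325694, running G = 0.325694
t=2: π = [0.1904, 0.1406, 0.1395, 0.1325, 0.1510, 0.2459], E[r] = 0.3987, γ^t·E[r] = 0.195376, running G = 0.521071
t=3: π = [0.1916, 0.1397, 0.1430, 0.1323, 0.1504, 0.2431], E[r] = 0.4005, γ^t·E[r] = 0.137359, running G = 0.658429
t=4: π = [0.1920, 0.1400, 0.1427, 0.1321, 0.1505, 0.2428], E[r] = 0.4010, γ^t·E[r] = 0.096282, running G = 0.754712
t=5: π = [0.1920, 0.1399, 0.1427, 0.1321, 0.1505, 0.2427], E[r] = 0.4008, γ^t·E[r] = 0.067361, running G = 0.822073
t=6: π = [0.1920, 0.1399, 0.1427, 0.1321, 0.1505, 0.2427], E[r] = 0.4008, γ^t·E[r] = 0.047151, running G = 0.869224
t=7: π = [0.1920, 0.1399, 0.1427, 0.1321, 0.1505, 0.2427], E[r] = 0.4008, γ^t·E[r] = 0.033005, running G = 0.902229
t=8: π = [0.1920, 0.1399, 0.1427, 0.1321, 0.1505, 0.2427], E[r] = 0.4008, γ^t·E[r] = 0.023104, running G = 0.925333

G = 0.9253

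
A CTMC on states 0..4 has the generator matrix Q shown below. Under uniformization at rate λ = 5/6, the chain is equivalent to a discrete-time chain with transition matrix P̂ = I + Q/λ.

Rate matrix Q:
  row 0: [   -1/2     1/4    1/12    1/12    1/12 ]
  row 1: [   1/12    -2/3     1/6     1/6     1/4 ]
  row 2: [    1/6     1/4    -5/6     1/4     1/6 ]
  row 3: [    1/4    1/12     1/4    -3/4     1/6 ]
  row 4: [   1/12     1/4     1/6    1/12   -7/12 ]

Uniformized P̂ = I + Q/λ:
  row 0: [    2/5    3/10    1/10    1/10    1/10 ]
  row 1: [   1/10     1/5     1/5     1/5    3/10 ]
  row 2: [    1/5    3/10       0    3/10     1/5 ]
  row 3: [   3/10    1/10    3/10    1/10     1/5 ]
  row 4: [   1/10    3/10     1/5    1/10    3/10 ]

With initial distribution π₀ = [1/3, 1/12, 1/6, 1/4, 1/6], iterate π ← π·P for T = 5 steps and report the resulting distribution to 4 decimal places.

t=0: π = [0.3333, 0.0833, 0.1667, 0.2500, 0.1667]
t=1: π = [0.2667, 0.2417, 0.1583, 0.1417, 0.1917]
t=2: π = [0.2242, 0.2475, 0.1558, 0.1558, 0.2167]
t=3: π = [0.2140, 0.2441, 0.1620, 0.1559, 0.2240]
t=4: π = [0.2116, 0.2444, 0.1618, 0.1568, 0.2254]
t=5: π = [0.2110, 0.2442, 0.1622, 0.1568, 0.2258]

π = [0.2110, 0.2442, 0.1622, 0.1568, 0.2258]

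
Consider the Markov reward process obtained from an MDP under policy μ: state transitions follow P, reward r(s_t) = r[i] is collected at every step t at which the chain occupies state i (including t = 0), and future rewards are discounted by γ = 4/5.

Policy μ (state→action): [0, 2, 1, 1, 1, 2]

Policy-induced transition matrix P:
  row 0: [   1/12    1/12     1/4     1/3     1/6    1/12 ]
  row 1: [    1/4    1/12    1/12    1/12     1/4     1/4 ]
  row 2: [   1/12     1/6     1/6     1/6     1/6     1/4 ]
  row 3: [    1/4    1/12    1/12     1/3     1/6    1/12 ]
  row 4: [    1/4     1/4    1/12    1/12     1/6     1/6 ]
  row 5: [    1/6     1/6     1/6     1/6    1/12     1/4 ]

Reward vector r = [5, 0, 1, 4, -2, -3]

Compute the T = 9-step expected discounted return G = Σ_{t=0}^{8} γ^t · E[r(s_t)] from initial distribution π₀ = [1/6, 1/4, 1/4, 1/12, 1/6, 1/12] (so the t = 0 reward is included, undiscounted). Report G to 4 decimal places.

t=0: π = [0.1667, 0.2500, 0.2500, 0.0833, 0.1667, 0.0833], E[r] = 0.8333, γ^t·E[r] = 0.833333, running G = 0.833333
t=1: π = [0.1736, 0.1389, 0.1389, 0.1736, 0.1806, 0.1944], E[r] = 0.7569, γ^t·E[r] = 0.605556, running G = 1.438889
t=2: π = [0.1817, 0.1412, 0.1400, 0.1979, 0.1620, 0.1771], E[r] = 0.9850, γ^t·E[r] = 0.630370, running G = 2.069259
t=3: π = [0.1816, 0.1368, 0.1400, 0.2047, 0.1637, 0.1732], E[r] = 1.0198, γ^t·E[r] = 0.522123, running G = 2.591383
t=4: π = [0.1820, 0.1367, 0.1397, 0.2060, 0.1636, 0.1720], E[r] = 1.0303, γ^t·E[r] = 0.422021, running G = 3.013404
t=5: π = [0.1821, 0.1366, 0.1396, 0.2063, 0.1637, 0.1717], E[r] = 1.0325, γ^t·E[r] = 0.338346, running G = 3.351750
t=6: π = [0.1821, 0.1366, 0.1396, 0.2064, 0.1637, 0.1716], E[r] = 1.0331, γ^t·E[r] = 0.270821, running G = 3.622571
t=7: π = [0.1821, 0.1366, 0.1396, 0.2064, 0.1637, 0.1716], E[r] = 1.0332, γ^t·E[r] = 0.216681, running G = 3.839253
t=8: π = [0.1821, 0.1366, 0.1396, 0.2064, 0.1637, 0.1716], E[r] = 1.0332, γ^t·E[r] = 0.173350, running G = 4.012603

G = 4.0126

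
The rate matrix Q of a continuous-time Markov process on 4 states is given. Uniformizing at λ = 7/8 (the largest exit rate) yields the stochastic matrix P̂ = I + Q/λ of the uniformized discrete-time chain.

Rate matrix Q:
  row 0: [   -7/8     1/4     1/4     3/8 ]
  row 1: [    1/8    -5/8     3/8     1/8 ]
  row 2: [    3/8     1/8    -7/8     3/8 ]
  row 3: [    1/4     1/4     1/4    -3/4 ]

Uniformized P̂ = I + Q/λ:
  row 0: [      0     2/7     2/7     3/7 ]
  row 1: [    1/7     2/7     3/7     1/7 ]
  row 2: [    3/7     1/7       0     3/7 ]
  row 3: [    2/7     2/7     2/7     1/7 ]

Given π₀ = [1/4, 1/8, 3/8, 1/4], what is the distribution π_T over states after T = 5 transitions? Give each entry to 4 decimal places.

π = [0.2226, 0.2499, 0.2499, 0.2775]

t=0: π = [0.2500, 0.1250, 0.3750, 0.2500]
t=1: π = [0.2500, 0.2321, 0.1964, 0.3214]
t=2: π = [0.2092, 0.2577, 0.2628, 0.2704]
t=3: π = [0.2267, 0.2482, 0.2474, 0.2777]
t=4: π = [0.2208, 0.2504, 0.2505, 0.2783]
t=5: π = [0.2226, 0.2499, 0.2499, 0.2775]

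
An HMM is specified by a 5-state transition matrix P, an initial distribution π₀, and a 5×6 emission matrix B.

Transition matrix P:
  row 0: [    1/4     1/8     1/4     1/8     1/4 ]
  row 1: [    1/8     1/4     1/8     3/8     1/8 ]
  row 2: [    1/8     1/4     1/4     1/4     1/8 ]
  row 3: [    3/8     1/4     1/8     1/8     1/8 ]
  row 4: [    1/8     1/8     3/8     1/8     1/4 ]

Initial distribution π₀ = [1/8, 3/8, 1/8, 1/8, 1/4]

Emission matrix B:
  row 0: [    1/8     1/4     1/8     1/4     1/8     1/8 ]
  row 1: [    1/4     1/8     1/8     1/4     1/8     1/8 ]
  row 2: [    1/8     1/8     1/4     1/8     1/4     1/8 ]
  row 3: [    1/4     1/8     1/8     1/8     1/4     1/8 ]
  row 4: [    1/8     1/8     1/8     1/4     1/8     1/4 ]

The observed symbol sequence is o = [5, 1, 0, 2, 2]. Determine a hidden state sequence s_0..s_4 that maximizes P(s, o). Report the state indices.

path = [4, 2, 3, 0, 2]

t=0: δ = [1.562e-02, 4.688e-02, 1.562e-02, 1.562e-02, 6.250e-02]  (obs o_0=5)
t=1: δ = [1.953e-03, 1.465e-03, 2.930e-03, 2.197e-03, 1.953e-03]  ψ = [4, 1, 4, 1, 4]  (obs o_1=1)
t=2: δ = [1.030e-04, 1.831e-04, 9.155e-05, 1.831e-04, 6.104e-05]  ψ = [3, 2, 2, 2, 0]  (obs o_2=0)
t=3: δ = [8.583e-06, 5.722e-06, 6.437e-06, 8.583e-06, 3.219e-06]  ψ = [3, 1, 0, 1, 0]  (obs o_3=2)
t=4: δ = [4.023e-07, 2.682e-07, 5.364e-07, 2.682e-07, 2.682e-07]  ψ = [3, 3, 0, 1, 0]  (obs o_4=2)
backtrack: best end state = 2; path = [4, 2, 3, 0, 2]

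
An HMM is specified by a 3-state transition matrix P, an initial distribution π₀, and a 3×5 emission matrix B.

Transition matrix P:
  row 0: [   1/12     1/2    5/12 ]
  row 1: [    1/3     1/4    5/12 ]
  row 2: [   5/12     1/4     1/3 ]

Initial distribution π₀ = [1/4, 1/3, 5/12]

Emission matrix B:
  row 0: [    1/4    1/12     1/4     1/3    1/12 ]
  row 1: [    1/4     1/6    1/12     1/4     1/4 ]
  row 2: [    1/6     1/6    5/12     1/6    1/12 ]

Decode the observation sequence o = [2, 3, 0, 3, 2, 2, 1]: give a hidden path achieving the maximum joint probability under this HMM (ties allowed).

path = [2, 0, 1, 0, 2, 0, 1]

t=0: δ = [6.250e-02, 2.778e-02, 1.736e-01]  (obs o_0=2)
t=1: δ = [2.411e-02, 1.085e-02, 9.645e-03]  ψ = [2, 2, 2]  (obs o_1=3)
t=2: δ = [1.005e-03, 3.014e-03, 1.674e-03]  ψ = [2, 0, 0]  (obs o_2=0)
t=3: δ = [3.349e-04, 1.884e-04, 2.093e-04]  ψ = [1, 1, 1]  (obs o_3=3)
t=4: δ = [2.180e-05, 1.395e-05, 5.814e-05]  ψ = [2, 0, 0]  (obs o_4=2)
t=5: δ = [6.056e-06, 1.211e-06, 8.075e-06]  ψ = [2, 2, 2]  (obs o_5=2)
t=6: δ = [2.804e-07, 5.047e-07, 4.486e-07]  ψ = [2, 0, 2]  (obs o_6=1)
backtrack: best end state = 1; path = [2, 0, 1, 0, 2, 0, 1]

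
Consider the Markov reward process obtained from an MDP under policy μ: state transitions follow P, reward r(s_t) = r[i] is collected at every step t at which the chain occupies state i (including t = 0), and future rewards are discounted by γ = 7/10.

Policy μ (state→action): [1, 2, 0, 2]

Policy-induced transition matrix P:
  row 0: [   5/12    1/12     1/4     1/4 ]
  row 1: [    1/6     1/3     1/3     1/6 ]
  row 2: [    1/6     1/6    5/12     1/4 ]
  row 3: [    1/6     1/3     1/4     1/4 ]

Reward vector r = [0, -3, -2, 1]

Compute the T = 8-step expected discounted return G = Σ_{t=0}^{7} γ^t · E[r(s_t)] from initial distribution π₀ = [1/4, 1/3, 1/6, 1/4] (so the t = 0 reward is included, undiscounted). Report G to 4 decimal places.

t=0: π = [0.2500, 0.3333, 0.1667, 0.2500], E[r] = -1.0833, γ^t·E[r] = -1.083333, running G = -1.083333
t=1: π = [0.2292, 0.2431, 0.3056, 0.2222], E[r] = -1.1181, γ^t·E[r] = -0.782639, running G = -1.865972
t=2: π = [0.2240, 0.2251, 0.3212, 0.2297], E[r] = -1.0880, γ^t·E[r] = -0.533102, running G = -2.399074
t=3: π = [0.2227, 0.2238, 0.3223, 0.2312], E[r] = -1.0848, γ^t·E[r] = -0.372080, running G = -2.771154
t=4: π = [0.2223, 0.2240, 0.3224, 0.2313], E[r] = -1.0852, γ^t·E[r] = -0.260568, running G = -3.031721
t=5: π = [0.2222, 0.2240, 0.3224, 0.2313], E[r] = -1.0855, γ^t·E[r] = -0.182442, running G = -3.214163
t=6: π = [0.2222, 0.2240, 0.3224, 0.2313], E[r] = -1.0856, γ^t·E[r] = -0.127718, running G = -3.341882
t=7: π = [0.2222, 0.2240, 0.3224, 0.2313], E[r] = -1.0856, γ^t·E[r] = -0.089404, running G = -3.431286

G = -3.4313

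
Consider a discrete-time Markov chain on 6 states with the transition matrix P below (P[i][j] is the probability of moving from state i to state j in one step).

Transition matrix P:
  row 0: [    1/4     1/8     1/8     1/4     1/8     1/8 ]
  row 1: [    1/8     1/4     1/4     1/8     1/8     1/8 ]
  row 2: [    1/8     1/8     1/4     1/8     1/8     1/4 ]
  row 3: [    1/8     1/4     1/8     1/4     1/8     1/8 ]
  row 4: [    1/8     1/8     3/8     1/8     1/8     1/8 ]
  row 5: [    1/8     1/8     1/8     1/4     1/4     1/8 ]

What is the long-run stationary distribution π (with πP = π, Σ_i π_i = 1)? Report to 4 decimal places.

π = [0.1429, 0.1693, 0.2081, 0.1848, 0.1439, 0.1510]

Balance equations π_j = Σ_i π_i·P[i][j]:
  π_0 = 1/4·π_0 + 1/8·π_1 + 1/8·π_2 + 1/8·π_3 + 1/8·π_4 + 1/8·π_5
  π_1 = 1/8·π_0 + 1/4·π_1 + 1/8·π_2 + 1/4·π_3 + 1/8·π_4 + 1/8·π_5
  π_2 = 1/8·π_0 + 1/4·π_1 + 1/4·π_2 + 1/8·π_3 + 3/8·π_4 + 1/8·π_5
  π_3 = 1/4·π_0 + 1/8·π_1 + 1/8·π_2 + 1/4·π_3 + 1/8·π_4 + 1/4·π_5
  π_4 = 1/8·π_0 + 1/8·π_1 + 1/8·π_2 + 1/8·π_3 + 1/8·π_4 + 1/4·π_5
  normalize: π_0 + π_1 + π_2 + π_3 + π_4 + π_5 = 1
Solving the linear system gives exactly π = [1/7, 4314/25487, 5305/25487, 673/3641, 3667/25487, 3849/25487].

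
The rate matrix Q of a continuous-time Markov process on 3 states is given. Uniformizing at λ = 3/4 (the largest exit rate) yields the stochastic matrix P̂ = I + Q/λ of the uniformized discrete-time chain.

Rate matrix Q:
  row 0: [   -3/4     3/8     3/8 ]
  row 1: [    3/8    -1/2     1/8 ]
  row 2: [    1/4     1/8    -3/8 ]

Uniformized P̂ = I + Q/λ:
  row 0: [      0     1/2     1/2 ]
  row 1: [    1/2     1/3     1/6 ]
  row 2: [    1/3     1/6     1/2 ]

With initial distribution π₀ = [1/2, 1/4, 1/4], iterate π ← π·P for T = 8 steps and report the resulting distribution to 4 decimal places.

t=0: π = [0.5000, 0.2500, 0.2500]
t=1: π = [0.2083, 0.3750, 0.4167]
t=2: π = [0.3264, 0.2986, 0.3750]
t=3: π = [0.2743, 0.3252, 0.4005]
t=4: π = [0.2961, 0.3123, 0.3916]
t=5: π = [0.2867, 0.3174, 0.3959]
t=6: π = [0.2907, 0.3151, 0.3942]
t=7: π = [0.2890, 0.3161, 0.3950]
t=8: π = [0.2897, 0.3157, 0.3946]

π = [0.2897, 0.3157, 0.3946]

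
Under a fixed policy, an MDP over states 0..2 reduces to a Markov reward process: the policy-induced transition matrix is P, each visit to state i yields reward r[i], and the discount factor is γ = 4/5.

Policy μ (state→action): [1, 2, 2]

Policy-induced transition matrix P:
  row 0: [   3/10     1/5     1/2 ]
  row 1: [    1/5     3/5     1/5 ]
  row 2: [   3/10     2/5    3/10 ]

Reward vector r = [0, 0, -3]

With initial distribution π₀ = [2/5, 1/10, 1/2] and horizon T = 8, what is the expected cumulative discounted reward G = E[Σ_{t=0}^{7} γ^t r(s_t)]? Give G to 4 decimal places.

t=0: π = [0.4000, 0.1000, 0.5000], E[r] = -1.5000, γ^t·E[r] = -1.500000, running G = -1.500000
t=1: π = [0.2900, 0.3400, 0.3700], E[r] = -1.1100, γ^t·E[r] = -0.888000, running G = -2.388000
t=2: π = [0.2660, 0.4100, 0.3240], E[r] = -0.9720, γ^t·E[r] = -0.622080, running G = -3.010080
t=3: π = [0.2590, 0.4288, 0.3122], E[r] = -0.9366, γ^t·E[r] = -0.479539, running G = -3.489619
t=4: π = [0.2571, 0.4340, 0.3089], E[r] = -0.9268, γ^t·E[r] = -0.379601, running G = -3.869220
t=5: π = [0.2566, 0.4354, 0.3080], E[r] = -0.9241, γ^t·E[r] = -0.302804, running G = -4.172024
t=6: π = [0.2565, 0.4358, 0.3078], E[r] = -0.9234, γ^t·E[r] = -0.242051, running G = -4.414075
t=7: π = [0.2564, 0.4359, 0.3077], E[r] = -0.9232, γ^t·E[r] = -0.193599, running G = -4.607674

G = -4.6077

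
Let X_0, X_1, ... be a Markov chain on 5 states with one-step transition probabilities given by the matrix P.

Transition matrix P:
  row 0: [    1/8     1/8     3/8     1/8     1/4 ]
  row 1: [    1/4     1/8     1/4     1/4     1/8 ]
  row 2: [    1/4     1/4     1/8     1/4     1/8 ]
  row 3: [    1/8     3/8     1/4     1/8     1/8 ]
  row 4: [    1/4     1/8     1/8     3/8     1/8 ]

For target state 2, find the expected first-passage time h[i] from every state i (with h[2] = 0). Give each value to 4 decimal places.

First-step conditioning: h[2] = 0; for i ≠ 2, h[i] = 1 + Σ_k P[i][k]·h[k].
  h[0] = 1 + 1/8·h[0] + 1/8·h[1] + 1/8·h[3] + 1/4·h[4]
  h[1] = 1 + 1/4·h[0] + 1/8·h[1] + 1/4·h[3] + 1/8·h[4]
  h[3] = 1 + 1/8·h[0] + 3/8·h[1] + 1/8·h[3] + 1/8·h[4]
  h[4] = 1 + 1/4·h[0] + 1/8·h[1] + 3/8·h[3] + 1/8·h[4]
Solving the 4×4 linear system over states ≠ 2 gives exactly h = [4624/1313, 5128/1313, 0, 5184/1313, 5776/1313] (h[2] = 0 is the target).

h = [3.5217, 3.9056, 0.0000, 3.9482, 4.3991]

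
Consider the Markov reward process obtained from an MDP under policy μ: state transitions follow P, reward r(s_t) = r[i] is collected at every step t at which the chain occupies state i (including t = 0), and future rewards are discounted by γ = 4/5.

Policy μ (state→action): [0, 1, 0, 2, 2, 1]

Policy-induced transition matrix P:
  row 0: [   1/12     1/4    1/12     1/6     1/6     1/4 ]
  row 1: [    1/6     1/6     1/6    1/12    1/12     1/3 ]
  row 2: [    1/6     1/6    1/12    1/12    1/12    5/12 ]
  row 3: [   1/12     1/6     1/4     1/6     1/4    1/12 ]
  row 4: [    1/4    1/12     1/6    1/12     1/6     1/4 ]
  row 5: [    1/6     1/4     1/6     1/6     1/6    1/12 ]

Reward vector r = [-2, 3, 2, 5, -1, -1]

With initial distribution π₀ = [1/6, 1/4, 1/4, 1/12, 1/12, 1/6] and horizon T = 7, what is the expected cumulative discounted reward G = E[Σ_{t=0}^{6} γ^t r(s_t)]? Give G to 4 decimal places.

t=0: π = [0.1667, 0.2500, 0.2500, 0.0833, 0.0833, 0.1667], E[r] = 1.0833, γ^t·E[r] = 1.083333, running G = 1.083333
t=1: π = [0.1528, 0.1875, 0.1389, 0.1181, 0.1319, 0.2708], E[r] = 0.7222, γ^t·E[r] = 0.577778, running G = 1.661111
t=2: π = [0.1551, 0.1910, 0.1522, 0.1285, 0.1493, 0.2240], E[r] = 0.8362, γ^t·E[r] = 0.535185, running G = 2.196296
t=3: π = [0.1555, 0.1858, 0.1518, 0.1256, 0.1488, 0.2325], E[r] = 0.7968, γ^t·E[r] = 0.407975, running G = 2.604272
t=4: π = [0.1556, 0.1866, 0.1515, 0.1261, 0.1490, 0.2311], E[r] = 0.8022, γ^t·E[r] = 0.328579, running G = 2.932851
t=5: π = [0.1556, 0.1865, 0.1516, 0.1261, 0.1490, 0.2313], E[r] = 0.8015, γ^t·E[r] = 0.262627, running G = 3.195479
t=6: π = [0.1556, 0.1865, 0.1516, 0.1261, 0.1490, 0.2312], E[r] = 0.8015, γ^t·E[r] = 0.210119, running G = 3.405597

G = 3.4056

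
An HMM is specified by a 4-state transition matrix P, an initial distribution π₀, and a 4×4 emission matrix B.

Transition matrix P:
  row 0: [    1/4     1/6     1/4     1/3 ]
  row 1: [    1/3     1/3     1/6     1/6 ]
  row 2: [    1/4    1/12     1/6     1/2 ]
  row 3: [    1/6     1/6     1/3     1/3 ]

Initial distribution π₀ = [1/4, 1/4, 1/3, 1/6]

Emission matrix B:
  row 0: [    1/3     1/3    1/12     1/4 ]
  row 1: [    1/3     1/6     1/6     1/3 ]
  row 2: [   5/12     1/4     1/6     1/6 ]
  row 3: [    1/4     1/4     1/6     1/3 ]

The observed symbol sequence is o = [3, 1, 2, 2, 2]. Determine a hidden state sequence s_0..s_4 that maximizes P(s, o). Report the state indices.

t=0: δ = [6.250e-02, 8.333e-02, 5.556e-02, 5.556e-02]  (obs o_0=3)
t=1: δ = [9.259e-03, 4.630e-03, 4.630e-03, 6.944e-03]  ψ = [1, 1, 3, 2]  (obs o_1=1)
t=2: δ = [1.929e-04, 2.572e-04, 3.858e-04, 5.144e-04]  ψ = [0, 0, 0, 0]  (obs o_2=2)
t=3: δ = [8.038e-06, 1.429e-05, 2.858e-05, 3.215e-05]  ψ = [2, 1, 3, 2]  (obs o_3=2)
t=4: δ = [5.954e-07, 8.931e-07, 1.786e-06, 2.381e-06]  ψ = [2, 3, 3, 2]  (obs o_4=2)
backtrack: best end state = 3; path = [1, 0, 3, 2, 3]

path = [1, 0, 3, 2, 3]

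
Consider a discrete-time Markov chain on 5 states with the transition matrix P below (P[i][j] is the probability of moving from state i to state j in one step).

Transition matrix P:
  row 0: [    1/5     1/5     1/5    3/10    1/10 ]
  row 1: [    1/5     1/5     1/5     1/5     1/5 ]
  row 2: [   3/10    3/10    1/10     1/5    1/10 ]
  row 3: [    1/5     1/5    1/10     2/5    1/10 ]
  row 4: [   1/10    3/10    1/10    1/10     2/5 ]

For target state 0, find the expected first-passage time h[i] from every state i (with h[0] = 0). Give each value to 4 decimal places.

First-step conditioning: h[0] = 0; for i ≠ 0, h[i] = 1 + Σ_k P[i][k]·h[k].
  h[1] = 1 + 1/5·h[1] + 1/5·h[2] + 1/5·h[3] + 1/5·h[4]
  h[2] = 1 + 3/10·h[1] + 1/10·h[2] + 1/5·h[3] + 1/10·h[4]
  h[3] = 1 + 1/5·h[1] + 1/10·h[2] + 2/5·h[3] + 1/10·h[4]
  h[4] = 1 + 3/10·h[1] + 1/10·h[2] + 1/10·h[3] + 2/5·h[4]
Solving the 4×4 linear system over states ≠ 0 gives exactly h = [0, 98/19, 615/133, 683/133, 781/133] (h[0] = 0 is the target).

h = [0.0000, 5.1579, 4.6241, 5.1353, 5.8722]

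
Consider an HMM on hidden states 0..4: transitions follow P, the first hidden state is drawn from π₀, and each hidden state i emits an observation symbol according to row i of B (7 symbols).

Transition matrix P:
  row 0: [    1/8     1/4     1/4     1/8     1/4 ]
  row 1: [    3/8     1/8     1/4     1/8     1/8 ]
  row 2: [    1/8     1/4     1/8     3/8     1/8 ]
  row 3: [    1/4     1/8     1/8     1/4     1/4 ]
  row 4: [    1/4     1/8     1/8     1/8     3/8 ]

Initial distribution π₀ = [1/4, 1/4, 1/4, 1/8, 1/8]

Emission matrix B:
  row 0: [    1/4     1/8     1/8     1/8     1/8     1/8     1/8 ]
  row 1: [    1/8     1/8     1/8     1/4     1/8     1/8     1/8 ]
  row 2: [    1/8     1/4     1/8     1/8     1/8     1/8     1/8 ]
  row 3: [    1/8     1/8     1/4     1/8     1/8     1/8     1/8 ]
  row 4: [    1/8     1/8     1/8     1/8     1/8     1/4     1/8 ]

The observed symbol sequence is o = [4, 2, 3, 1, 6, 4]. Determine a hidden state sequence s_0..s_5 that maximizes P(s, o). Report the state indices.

t=0: δ = [3.125e-02, 3.125e-02, 3.125e-02, 1.562e-02, 1.562e-02]  (obs o_0=4)
t=1: δ = [1.465e-03, 9.766e-04, 9.766e-04, 2.930e-03, 9.766e-04]  ψ = [1, 0, 0, 2, 0]  (obs o_1=2)
t=2: δ = [9.155e-05, 9.155e-05, 4.578e-05, 9.155e-05, 9.155e-05]  ψ = [3, 0, 0, 3, 3]  (obs o_2=3)
t=3: δ = [4.292e-06, 2.861e-06, 5.722e-06, 2.861e-06, 4.292e-06]  ψ = [1, 0, 0, 3, 4]  (obs o_3=1)
t=4: δ = [1.341e-07, 1.788e-07, 1.341e-07, 2.682e-07, 2.012e-07]  ψ = [1, 2, 0, 2, 4]  (obs o_4=6)
t=5: δ = [8.382e-09, 4.191e-09, 5.588e-09, 8.382e-09, 9.430e-09]  ψ = [1, 0, 1, 3, 4]  (obs o_5=4)
backtrack: best end state = 4; path = [2, 3, 4, 4, 4, 4]

path = [2, 3, 4, 4, 4, 4]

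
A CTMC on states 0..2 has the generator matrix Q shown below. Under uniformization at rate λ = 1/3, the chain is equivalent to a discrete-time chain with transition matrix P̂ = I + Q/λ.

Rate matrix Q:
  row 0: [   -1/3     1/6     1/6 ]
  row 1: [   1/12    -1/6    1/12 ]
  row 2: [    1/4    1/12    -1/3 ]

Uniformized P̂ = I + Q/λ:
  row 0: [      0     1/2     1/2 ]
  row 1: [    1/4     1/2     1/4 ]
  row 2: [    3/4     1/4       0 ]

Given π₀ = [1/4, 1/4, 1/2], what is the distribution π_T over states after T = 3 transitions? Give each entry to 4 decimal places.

t=0: π = [0.2500, 0.2500, 0.5000]
t=1: π = [0.4375, 0.3750, 0.1875]
t=2: π = [0.2344, 0.4531, 0.3125]
t=3: π = [0.3477, 0.4219, 0.2305]

π = [0.3477, 0.4219, 0.2305]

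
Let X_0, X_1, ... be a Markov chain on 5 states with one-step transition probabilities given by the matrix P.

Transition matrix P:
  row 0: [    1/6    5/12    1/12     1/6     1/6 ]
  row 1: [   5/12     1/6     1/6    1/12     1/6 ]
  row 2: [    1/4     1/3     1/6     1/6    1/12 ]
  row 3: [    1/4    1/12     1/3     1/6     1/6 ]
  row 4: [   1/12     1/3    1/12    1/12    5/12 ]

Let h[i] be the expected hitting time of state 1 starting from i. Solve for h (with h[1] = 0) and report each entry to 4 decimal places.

First-step conditioning: h[1] = 0; for i ≠ 1, h[i] = 1 + Σ_k P[i][k]·h[k].
  h[0] = 1 + 1/6·h[0] + 1/12·h[2] + 1/6·h[3] + 1/6·h[4]
  h[2] = 1 + 1/4·h[0] + 1/6·h[2] + 1/6·h[3] + 1/12·h[4]
  h[3] = 1 + 1/4·h[0] + 1/3·h[2] + 1/6·h[3] + 1/6·h[4]
  h[4] = 1 + 1/12·h[0] + 1/12·h[2] + 1/12·h[3] + 5/12·h[4]
Solving the 4×4 linear system over states ≠ 1 gives exactly h = [316/107, 0, 1028/321, 4, 1016/321] (h[1] = 0 is the target).

h = [2.9533, 0.0000, 3.2025, 4.0000, 3.1651]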